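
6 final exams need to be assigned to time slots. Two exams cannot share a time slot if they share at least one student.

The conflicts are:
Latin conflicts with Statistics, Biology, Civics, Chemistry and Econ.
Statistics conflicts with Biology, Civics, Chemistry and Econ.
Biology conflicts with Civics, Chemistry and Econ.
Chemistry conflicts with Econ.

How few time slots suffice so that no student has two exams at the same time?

5

Latin, Statistics, Biology, Chemistry, Econ are mutually in conflict, so at least 5 time slots are needed.
5 time slots suffice: time slot 1 → {Statistics}; time slot 2 → {Biology}; time slot 3 → {Latin}; time slot 4 → {Civics, Econ}; time slot 5 → {Chemistry}. Each listed conflict is separated.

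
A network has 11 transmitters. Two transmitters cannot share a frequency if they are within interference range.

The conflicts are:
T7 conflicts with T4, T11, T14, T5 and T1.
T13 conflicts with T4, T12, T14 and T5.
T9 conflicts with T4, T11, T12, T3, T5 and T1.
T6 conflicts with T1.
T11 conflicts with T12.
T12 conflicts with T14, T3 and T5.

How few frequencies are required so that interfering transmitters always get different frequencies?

T13, T12, T14 pairwise conflict, so at least 3 frequencies are needed.
A valid assignment using 3 frequencies: T7=1, T13=1, T9=1, T6=1, T4=2, T11=3, T12=2, T14=3, T3=3, T5=3, T1=2. No two conflicting transmitters share a frequency.

3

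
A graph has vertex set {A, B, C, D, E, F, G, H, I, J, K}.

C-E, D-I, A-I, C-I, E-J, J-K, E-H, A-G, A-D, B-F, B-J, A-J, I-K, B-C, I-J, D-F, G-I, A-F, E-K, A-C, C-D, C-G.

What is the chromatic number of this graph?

A, C, D, I are pairwise adjacent (a clique of size 4), so at least 4 colors are needed.
4 colors suffice: color red → {E, F, I}; color blue → {C, H, J}; color green → {A, B, K}; color yellow → {D, G}. Every edge joins two different colors.

4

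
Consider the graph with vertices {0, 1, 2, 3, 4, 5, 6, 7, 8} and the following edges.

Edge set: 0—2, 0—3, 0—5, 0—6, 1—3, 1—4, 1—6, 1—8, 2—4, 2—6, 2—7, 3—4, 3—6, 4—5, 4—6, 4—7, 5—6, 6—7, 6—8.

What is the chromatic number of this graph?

4

1, 3, 4, 6 form a clique, so at least 4 colors are needed.
4 colors suffice: color red → {6}; color blue → {0, 4, 8}; color green → {2, 3, 5}; color yellow → {1, 7}. Every edge joins two different colors.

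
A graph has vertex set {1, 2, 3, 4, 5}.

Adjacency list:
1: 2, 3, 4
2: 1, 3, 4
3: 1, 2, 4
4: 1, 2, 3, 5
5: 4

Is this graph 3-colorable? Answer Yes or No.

No

1, 2, 3, 4 form a clique, so at least 4 colors are needed.
So 3 colors are not enough.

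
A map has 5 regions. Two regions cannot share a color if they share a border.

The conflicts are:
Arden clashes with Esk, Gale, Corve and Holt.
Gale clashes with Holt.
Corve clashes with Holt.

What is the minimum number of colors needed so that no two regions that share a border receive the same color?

Arden, Corve, Holt are mutually in conflict, so at least 3 colors are needed.
3 colors suffice: Arden=1, Esk=2, Gale=3, Corve=3, Holt=2. No two conflicting regions share a color.

3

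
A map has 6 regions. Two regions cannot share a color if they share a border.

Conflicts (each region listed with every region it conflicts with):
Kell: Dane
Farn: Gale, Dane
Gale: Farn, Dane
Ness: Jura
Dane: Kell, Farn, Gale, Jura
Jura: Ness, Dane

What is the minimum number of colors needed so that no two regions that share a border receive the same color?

3

Farn, Gale, Dane all conflict with each other, so at least 3 colors are needed.
One proper 3-coloring: Kell=2, Farn=3, Gale=2, Ness=1, Dane=1, Jura=2. No two conflicting regions share a color.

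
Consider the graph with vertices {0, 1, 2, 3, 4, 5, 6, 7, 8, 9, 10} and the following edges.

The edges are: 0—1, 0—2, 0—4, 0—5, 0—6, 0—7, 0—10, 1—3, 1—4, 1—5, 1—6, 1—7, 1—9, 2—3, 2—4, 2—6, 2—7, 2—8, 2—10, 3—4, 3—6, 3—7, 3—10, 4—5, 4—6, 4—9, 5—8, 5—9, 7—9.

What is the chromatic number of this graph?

0, 2, 4, 6 are mutually adjacent (a clique of size 4), so at least 4 colors are needed.
One proper 4-coloring: 0=green, 1=red, 2=red, 3=green, 4=blue, 5=yellow, 6=yellow, 7=blue, 8=blue, 9=green, 10=blue. Every edge joins two different colors.

4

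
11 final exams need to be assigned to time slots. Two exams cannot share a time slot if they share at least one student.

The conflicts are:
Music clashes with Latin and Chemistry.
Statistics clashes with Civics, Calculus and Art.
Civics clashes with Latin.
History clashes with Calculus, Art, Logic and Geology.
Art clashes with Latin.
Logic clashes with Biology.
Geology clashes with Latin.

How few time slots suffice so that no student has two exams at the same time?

2

Geology and Latin conflict, so at least 2 time slots are needed.
2 time slots suffice: time slot 1 → {Statistics, History, Latin, Biology, Chemistry}; time slot 2 → {Music, Civics, Calculus, Art, Logic, Geology}. No two conflicting exams share a time slot.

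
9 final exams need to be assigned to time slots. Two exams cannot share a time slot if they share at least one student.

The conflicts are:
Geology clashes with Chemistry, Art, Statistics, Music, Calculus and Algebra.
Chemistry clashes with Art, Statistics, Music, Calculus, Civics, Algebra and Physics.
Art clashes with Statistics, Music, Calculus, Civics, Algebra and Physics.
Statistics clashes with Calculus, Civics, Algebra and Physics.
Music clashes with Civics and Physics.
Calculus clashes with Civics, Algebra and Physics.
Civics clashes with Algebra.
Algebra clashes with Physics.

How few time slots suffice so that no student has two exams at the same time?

Chemistry, Art, Statistics, Calculus, Civics, Algebra are mutually in conflict, so at least 6 time slots are needed.
6 time slots suffice: Geology=6, Chemistry=2, Art=1, Statistics=3, Music=3, Calculus=5, Civics=6, Algebra=4, Physics=6. Each listed conflict is separated.

6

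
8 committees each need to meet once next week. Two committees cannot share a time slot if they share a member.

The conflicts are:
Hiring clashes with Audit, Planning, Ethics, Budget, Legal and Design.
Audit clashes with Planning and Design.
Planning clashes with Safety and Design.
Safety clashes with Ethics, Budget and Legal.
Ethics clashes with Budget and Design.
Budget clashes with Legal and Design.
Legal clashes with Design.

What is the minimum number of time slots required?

4

Hiring, Ethics, Budget, Design are mutually in conflict, so at least 4 time slots are needed.
4 time slots suffice: Hiring=1, Audit=4, Planning=3, Safety=1, Ethics=4, Budget=3, Legal=4, Design=2. Each listed conflict is separated.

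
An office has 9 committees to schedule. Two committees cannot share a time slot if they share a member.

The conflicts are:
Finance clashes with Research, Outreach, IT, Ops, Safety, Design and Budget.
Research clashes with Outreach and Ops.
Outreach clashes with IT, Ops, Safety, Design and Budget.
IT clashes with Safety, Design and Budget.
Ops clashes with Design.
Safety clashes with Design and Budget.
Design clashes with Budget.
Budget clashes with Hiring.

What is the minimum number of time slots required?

Finance, Outreach, IT, Safety, Design, Budget are mutually in conflict, so at least 6 time slots are needed.
6 time slots suffice: time slot 1 → {Finance, Hiring}; time slot 2 → {Outreach}; time slot 3 → {Ops, Budget}; time slot 4 → {Research, Design}; time slot 5 → {Safety}; time slot 6 → {IT}. No two conflicting committees share a time slot.

6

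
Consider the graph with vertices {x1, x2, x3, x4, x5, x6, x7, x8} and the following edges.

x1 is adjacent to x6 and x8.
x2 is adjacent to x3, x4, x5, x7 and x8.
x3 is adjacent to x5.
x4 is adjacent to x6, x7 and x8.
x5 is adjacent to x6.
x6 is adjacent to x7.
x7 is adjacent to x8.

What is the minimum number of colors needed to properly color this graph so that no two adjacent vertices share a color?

4

x2, x4, x7, x8 form a clique, so at least 4 colors are needed.
4 colors suffice: color red → {x2, x6}; color blue → {x1, x4, x5}; color green → {x3, x7}; color yellow → {x8}. No two adjacent vertices share a color.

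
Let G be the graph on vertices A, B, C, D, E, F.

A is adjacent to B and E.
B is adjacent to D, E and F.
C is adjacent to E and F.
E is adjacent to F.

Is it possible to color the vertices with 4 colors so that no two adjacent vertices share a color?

The chromatic number is 3. A, B, E are mutually adjacent, so at least 3 colors are needed.
3 colors suffice: color 1 → {B, C}; color 2 → {D, E}; color 3 → {A, F}.
Since 4 ≥ 3, a proper 4-coloring certainly exists.

Yes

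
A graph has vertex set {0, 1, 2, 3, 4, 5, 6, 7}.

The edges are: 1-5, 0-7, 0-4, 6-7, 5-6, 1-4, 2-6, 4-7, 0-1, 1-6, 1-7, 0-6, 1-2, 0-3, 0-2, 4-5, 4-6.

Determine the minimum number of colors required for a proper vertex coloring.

0, 1, 4, 6, 7 form a clique, so at least 5 colors are needed.
5 colors suffice: color red → {0, 5}; color blue → {1, 3}; color green → {6}; color yellow → {2, 4}; color purple → {7}. No two adjacent vertices share a color.

5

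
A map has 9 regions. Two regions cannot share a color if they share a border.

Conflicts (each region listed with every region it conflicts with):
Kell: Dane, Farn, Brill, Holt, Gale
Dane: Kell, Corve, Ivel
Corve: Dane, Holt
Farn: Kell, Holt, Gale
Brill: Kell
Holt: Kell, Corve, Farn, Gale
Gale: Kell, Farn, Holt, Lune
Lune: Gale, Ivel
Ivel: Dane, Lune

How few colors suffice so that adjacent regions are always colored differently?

Kell, Farn, Holt, Gale all conflict with each other, so at least 4 colors are needed.
A valid assignment using 4 colors: Kell=1, Dane=2, Corve=1, Farn=4, Brill=2, Holt=3, Gale=2, Lune=3, Ivel=1. Every pair that conflicts lands in different colors.

4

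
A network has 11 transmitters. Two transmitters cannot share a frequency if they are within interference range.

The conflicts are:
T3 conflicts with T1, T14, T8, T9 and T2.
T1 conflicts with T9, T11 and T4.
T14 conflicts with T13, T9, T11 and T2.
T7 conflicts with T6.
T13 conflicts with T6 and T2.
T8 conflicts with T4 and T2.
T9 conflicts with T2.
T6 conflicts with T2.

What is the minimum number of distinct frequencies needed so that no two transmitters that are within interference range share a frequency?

T3, T14, T9, T2 pairwise conflict, so at least 4 frequencies are needed.
4 frequencies suffice: T3=2, T1=1, T14=3, T7=1, T13=4, T8=3, T9=4, T11=2, T4=2, T6=2, T2=1. No two conflicting transmitters share a frequency.

4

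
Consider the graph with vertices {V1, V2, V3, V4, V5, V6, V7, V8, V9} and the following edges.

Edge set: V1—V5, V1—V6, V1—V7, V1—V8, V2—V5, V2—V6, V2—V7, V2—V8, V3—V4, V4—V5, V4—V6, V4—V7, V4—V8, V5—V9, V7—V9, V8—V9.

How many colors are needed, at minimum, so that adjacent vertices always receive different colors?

2

V7 and V9 are adjacent, so at least 2 colors are needed.
A valid assignment using 2 colors: V1=1, V2=1, V3=2, V4=1, V5=2, V6=2, V7=2, V8=2, V9=1. No two adjacent vertices share a color.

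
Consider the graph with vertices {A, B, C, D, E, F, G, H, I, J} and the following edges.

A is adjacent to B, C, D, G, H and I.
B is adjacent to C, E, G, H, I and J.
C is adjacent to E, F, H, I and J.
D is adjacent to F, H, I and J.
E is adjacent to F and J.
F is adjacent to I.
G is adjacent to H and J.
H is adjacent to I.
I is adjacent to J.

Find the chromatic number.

5

A, B, C, H, I are pairwise adjacent (a clique of size 5), so at least 5 colors are needed.
One proper 5-coloring: A=yellow, B=green, C=blue, D=blue, E=red, F=green, G=red, H=purple, I=red, J=yellow. Each edge has distinct colors on its endpoints.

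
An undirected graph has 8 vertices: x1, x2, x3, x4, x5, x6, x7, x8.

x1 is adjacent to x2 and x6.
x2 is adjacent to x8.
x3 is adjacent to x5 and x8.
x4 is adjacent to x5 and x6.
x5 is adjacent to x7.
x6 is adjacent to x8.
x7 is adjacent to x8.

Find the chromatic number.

3

The cycle x6-x8-x7-x5-x4-x6 has odd length 5, so it cannot be 2-colored; at least 3 colors are needed.
One proper 3-coloring: x1=1, x2=2, x3=2, x4=3, x5=1, x6=2, x7=2, x8=1. No two adjacent vertices share a color.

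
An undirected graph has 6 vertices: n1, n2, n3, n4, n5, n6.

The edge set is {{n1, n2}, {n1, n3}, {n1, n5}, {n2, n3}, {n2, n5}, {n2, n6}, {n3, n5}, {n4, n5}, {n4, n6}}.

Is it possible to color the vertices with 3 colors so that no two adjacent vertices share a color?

n1, n2, n3, n5 form a clique, so at least 4 colors are needed.
So 3 colors are not enough.

No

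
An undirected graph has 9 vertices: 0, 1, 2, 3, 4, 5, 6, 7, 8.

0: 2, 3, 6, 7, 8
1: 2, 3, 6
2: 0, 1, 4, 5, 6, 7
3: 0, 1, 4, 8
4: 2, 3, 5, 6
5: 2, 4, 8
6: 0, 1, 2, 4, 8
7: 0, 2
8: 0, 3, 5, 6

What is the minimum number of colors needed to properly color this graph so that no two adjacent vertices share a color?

0, 2, 7 form a triangle, so at least 3 colors are needed.
3 colors suffice: color red → {2, 8}; color blue → {3, 5, 6, 7}; color green → {0, 1, 4}. Each edge has distinct colors on its endpoints.

3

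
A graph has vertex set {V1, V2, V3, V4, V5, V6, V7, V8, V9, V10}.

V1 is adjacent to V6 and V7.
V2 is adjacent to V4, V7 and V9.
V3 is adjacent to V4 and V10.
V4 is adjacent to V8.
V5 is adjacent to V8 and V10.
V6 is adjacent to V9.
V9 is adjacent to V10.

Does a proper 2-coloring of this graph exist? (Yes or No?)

No

The cycle V10-V9-V2-V4-V3-V10 has odd length 5, so it cannot be 2-colored; at least 3 colors are needed.
So 2 colors are not enough.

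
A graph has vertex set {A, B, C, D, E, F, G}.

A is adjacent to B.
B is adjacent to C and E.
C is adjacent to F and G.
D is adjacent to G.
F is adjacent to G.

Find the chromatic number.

3

C, F, G are pairwise adjacent, so at least 3 colors are needed.
3 colors suffice: color red → {A, C, D, E}; color blue → {B, G}; color green → {F}. No two adjacent vertices share a color.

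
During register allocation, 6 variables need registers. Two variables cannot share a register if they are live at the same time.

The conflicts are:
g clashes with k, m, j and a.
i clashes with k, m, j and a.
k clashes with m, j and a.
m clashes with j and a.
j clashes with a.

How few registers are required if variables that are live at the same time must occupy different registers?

g, k, m, j, a pairwise conflict, so at least 5 registers are needed.
Using 5 registers: g=5, i=5, k=1, m=2, j=3, a=4. No two conflicting variables share a register.

5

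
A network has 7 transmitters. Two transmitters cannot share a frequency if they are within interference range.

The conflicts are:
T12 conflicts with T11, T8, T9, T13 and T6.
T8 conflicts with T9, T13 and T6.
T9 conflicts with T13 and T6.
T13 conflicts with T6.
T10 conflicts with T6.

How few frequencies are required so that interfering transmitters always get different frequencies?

5

T12, T8, T9, T13, T6 pairwise conflict, so at least 5 frequencies are needed.
A valid assignment using 5 frequencies: T12=2, T11=1, T8=3, T9=4, T13=5, T10=2, T6=1. Each listed conflict is separated.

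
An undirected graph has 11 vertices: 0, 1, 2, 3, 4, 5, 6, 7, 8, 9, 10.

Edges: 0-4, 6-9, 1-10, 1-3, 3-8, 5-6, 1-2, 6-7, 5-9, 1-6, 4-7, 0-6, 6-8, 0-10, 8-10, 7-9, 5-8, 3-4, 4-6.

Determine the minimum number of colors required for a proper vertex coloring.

0, 4, 6 are pairwise adjacent, so at least 3 colors are needed.
3 colors suffice: color a → {2, 3, 6, 10}; color b → {1, 4, 8, 9}; color c → {0, 5, 7}. Every edge joins two different colors.

3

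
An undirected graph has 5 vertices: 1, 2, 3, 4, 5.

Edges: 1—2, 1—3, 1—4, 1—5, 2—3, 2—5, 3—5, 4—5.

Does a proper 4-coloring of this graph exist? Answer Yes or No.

Yes

The chromatic number is 4. 1, 2, 3, 5 are pairwise adjacent (a clique of size 4), so at least 4 colors are needed.
4 colors suffice: 1=a, 2=d, 3=c, 4=c, 5=b.
That is already a proper 4-coloring.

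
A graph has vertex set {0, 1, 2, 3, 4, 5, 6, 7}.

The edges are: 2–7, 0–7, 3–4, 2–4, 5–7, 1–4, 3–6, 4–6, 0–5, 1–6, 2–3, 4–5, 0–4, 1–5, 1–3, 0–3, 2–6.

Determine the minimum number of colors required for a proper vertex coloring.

4

2, 3, 4, 6 are pairwise adjacent (a clique of size 4), so at least 4 colors are needed.
One proper 4-coloring: 0=green, 1=green, 2=green, 3=blue, 4=red, 5=blue, 6=yellow, 7=red. Each edge has distinct colors on its endpoints.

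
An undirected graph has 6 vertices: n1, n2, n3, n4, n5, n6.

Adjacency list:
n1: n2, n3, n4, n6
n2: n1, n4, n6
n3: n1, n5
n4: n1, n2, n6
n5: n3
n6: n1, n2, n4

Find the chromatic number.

4

n1, n2, n4, n6 are pairwise adjacent (a clique of size 4), so at least 4 colors are needed.
A valid assignment using 4 colors: n1=1, n2=2, n3=2, n4=4, n5=1, n6=3. Every edge joins two different colors.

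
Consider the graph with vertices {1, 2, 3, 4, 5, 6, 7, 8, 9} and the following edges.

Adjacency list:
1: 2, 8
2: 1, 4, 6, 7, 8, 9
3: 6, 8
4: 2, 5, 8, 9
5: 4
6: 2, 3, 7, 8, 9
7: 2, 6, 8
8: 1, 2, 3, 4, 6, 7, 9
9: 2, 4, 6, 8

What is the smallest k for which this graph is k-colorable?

4

2, 4, 8, 9 are pairwise adjacent (a clique of size 4), so at least 4 colors are needed.
4 colors suffice: color a → {5, 8}; color b → {2, 3}; color c → {1, 4, 6}; color d → {7, 9}. No two adjacent vertices share a color.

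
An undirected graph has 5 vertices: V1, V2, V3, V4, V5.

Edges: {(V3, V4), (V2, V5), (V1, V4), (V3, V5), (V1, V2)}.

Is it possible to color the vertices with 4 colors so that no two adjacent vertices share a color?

The chromatic number is 3. The cycle V4-V3-V5-V2-V1-V4 has odd length 5, so it cannot be 2-colored; at least 3 colors are needed.
3 colors suffice: color 1 → {V4, V5}; color 2 → {V2, V3}; color 3 → {V1}.
Since 4 ≥ 3, a proper 4-coloring certainly exists.

Yes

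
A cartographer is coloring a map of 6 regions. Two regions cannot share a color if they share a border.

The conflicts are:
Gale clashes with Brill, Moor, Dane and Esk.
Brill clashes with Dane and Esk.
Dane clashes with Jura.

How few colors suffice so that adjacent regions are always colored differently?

Gale, Brill, Esk all conflict with each other, so at least 3 colors are needed.
One proper 3-coloring: Gale=1, Brill=2, Moor=2, Dane=3, Jura=1, Esk=3. Every pair that conflicts lands in different colors.

3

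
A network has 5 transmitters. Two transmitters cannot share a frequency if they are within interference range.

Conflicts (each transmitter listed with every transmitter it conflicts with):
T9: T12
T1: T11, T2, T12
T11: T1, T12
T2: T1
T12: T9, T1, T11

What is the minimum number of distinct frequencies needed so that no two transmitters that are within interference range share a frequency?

T1, T11, T12 all conflict with each other, so at least 3 frequencies are needed.
3 frequencies suffice: frequency 1 → {T2, T12}; frequency 2 → {T9, T1}; frequency 3 → {T11}. No two conflicting transmitters share a frequency.

3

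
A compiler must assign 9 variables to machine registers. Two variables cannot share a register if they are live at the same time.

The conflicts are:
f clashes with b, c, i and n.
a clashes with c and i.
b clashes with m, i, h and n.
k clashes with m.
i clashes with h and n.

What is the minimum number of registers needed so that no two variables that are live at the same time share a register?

f, b, i, n are mutually in conflict, so at least 4 registers are needed.
4 registers suffice: register 1 → {c, m, i}; register 2 → {a, b, k}; register 3 → {f, h}; register 4 → {n}. No two conflicting variables share a register.

4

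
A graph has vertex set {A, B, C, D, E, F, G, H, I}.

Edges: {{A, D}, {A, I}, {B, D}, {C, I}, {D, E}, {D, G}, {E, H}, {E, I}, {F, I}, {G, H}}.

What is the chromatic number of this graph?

2

G and H are adjacent, so at least 2 colors are needed.
One proper 2-coloring: A=blue, B=blue, C=blue, D=red, E=blue, F=blue, G=blue, H=red, I=red. Every edge joins two different colors.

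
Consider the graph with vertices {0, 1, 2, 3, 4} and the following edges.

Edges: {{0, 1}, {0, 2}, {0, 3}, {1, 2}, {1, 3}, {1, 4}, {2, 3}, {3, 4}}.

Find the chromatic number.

4

0, 1, 2, 3 form a clique, so at least 4 colors are needed.
One proper 4-coloring: 0=c, 1=b, 2=d, 3=a, 4=c. No two adjacent vertices share a color.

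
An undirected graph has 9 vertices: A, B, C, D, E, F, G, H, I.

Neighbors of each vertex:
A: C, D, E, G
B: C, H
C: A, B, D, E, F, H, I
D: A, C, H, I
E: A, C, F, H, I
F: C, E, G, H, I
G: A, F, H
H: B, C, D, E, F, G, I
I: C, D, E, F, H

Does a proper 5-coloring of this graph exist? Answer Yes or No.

The chromatic number is 5. C, E, F, H, I are pairwise adjacent (a clique of size 5), so at least 5 colors are needed.
5 colors suffice: color 1 → {C, G}; color 2 → {A, H}; color 3 → {B, D, F}; color 4 → {E}; color 5 → {I}.
That is already a proper 5-coloring.

Yes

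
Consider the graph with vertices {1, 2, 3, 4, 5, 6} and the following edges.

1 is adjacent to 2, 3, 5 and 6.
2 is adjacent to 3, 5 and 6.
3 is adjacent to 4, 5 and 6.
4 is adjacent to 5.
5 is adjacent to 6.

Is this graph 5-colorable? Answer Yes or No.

The chromatic number is 5. 1, 2, 3, 5, 6 form a clique, so at least 5 colors are needed.
5 colors suffice: color a → {5}; color b → {3}; color c → {1, 4}; color d → {2}; color e → {6}.
That is already a proper 5-coloring.

Yes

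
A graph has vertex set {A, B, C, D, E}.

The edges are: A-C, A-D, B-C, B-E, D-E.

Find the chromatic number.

The cycle E-D-A-C-B-E has odd length 5, so it cannot be 2-colored; at least 3 colors are needed.
3 colors suffice: color 1 → {A, B}; color 2 → {C, E}; color 3 → {D}. Each edge has distinct colors on its endpoints.

3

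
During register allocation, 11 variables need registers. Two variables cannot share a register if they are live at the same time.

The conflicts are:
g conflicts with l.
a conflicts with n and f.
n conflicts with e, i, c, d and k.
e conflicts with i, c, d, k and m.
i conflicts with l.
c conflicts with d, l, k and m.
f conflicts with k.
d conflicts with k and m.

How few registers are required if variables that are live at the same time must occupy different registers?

n, e, c, d, k are mutually in conflict, so at least 5 registers are needed.
Using 5 registers: g=2, a=1, n=2, e=1, i=3, c=3, f=2, d=5, l=1, k=4, m=2. Every pair that conflicts lands in different registers.

5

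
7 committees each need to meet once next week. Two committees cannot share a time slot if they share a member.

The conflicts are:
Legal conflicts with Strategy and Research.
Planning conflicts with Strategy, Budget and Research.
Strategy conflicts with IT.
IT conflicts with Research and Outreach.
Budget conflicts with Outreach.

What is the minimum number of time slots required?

The cycle Budget-Outreach-IT-Research-Planning-Budget has odd length 5, so it cannot be 2-colored; at least 3 time slots are needed.
A valid assignment using 3 time slots: Legal=1, Planning=1, Strategy=2, IT=1, Budget=3, Research=2, Outreach=2. Each listed conflict is separated.

3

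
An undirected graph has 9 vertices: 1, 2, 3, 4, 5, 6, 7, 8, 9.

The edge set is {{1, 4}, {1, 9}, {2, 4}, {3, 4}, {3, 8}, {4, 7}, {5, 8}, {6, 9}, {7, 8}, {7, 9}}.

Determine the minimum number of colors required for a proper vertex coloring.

2 and 4 are adjacent, so at least 2 colors are needed.
2 colors suffice: 1=b, 2=b, 3=b, 4=a, 5=b, 6=b, 7=b, 8=a, 9=a. Every edge joins two different colors.

2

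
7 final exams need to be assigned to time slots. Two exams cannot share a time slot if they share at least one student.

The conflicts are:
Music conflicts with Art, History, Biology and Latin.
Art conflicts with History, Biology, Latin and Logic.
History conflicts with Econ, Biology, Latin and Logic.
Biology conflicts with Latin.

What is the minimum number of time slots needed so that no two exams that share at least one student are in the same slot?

Music, Art, History, Biology, Latin pairwise conflict, so at least 5 time slots are needed.
5 time slots suffice: time slot 1 → {History}; time slot 2 → {Art, Econ}; time slot 3 → {Music, Logic}; time slot 4 → {Latin}; time slot 5 → {Biology}. Every pair that conflicts lands in different time slots.

5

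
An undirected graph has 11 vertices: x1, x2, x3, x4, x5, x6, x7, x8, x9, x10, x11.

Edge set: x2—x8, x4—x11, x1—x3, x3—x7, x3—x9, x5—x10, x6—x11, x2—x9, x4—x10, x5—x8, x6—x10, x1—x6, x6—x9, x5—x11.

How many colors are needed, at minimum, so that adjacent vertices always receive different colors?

x2 and x8 are adjacent, so at least 2 colors are needed.
One proper 2-coloring: x1=B, x2=R, x3=R, x4=R, x5=R, x6=R, x7=B, x8=B, x9=B, x10=B, x11=B. Every edge joins two different colors.

2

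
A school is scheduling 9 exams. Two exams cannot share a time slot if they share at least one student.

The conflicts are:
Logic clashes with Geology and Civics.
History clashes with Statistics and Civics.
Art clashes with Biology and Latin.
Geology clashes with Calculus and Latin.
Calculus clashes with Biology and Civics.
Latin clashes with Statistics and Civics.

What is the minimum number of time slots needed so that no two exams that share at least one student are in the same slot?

The cycle Biology-Art-Latin-Civics-Calculus-Biology has odd length 5, so it cannot be 2-colored; at least 3 time slots are needed.
3 time slots suffice: Logic=1, History=1, Art=2, Geology=2, Calculus=1, Biology=3, Latin=1, Statistics=2, Civics=2. Every pair that conflicts lands in different time slots.

3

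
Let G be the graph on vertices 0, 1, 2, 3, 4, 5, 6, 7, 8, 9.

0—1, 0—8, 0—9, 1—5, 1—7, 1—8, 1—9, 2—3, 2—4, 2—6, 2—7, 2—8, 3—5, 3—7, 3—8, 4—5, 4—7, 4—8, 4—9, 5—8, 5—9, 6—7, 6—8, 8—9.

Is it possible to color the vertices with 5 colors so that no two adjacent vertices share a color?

The chromatic number is 4. 4, 5, 8, 9 are mutually adjacent (a clique of size 4), so at least 4 colors are needed.
4 colors suffice: color red → {7, 8}; color blue → {0, 2, 5}; color green → {3, 6, 9}; color yellow → {1, 4}.
Since 5 ≥ 4, a proper 5-coloring certainly exists.

Yes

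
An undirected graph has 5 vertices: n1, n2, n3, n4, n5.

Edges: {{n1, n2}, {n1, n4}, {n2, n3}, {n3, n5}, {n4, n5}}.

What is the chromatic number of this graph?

3

The cycle n3-n2-n1-n4-n5-n3 has odd length 5, so it cannot be 2-colored; at least 3 colors are needed.
3 colors suffice: color red → {n1, n3}; color blue → {n2, n4}; color green → {n5}. Each edge has distinct colors on its endpoints.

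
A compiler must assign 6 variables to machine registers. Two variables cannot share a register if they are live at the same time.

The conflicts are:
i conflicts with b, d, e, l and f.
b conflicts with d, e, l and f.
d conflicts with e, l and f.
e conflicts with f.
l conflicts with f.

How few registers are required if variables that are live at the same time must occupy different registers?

5

i, b, d, l, f pairwise conflict, so at least 5 registers are needed.
5 registers suffice: register 1 → {i}; register 2 → {d}; register 3 → {f}; register 4 → {b}; register 5 → {e, l}. Each listed conflict is separated.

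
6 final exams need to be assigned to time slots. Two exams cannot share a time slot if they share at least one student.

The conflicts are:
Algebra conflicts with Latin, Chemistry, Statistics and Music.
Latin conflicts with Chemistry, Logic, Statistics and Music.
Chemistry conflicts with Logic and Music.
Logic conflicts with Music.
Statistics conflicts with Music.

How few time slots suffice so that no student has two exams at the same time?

4

Algebra, Latin, Statistics, Music all conflict with each other, so at least 4 time slots are needed.
4 time slots suffice: time slot 1 → {Latin}; time slot 2 → {Music}; time slot 3 → {Algebra, Logic}; time slot 4 → {Chemistry, Statistics}. Every pair that conflicts lands in different time slots.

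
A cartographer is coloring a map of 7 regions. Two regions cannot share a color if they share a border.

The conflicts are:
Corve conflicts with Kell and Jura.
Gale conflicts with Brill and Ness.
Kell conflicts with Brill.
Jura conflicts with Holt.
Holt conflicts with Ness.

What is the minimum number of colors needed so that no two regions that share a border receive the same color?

3

The cycle Jura-Corve-Kell-Brill-Gale-Ness-Holt-Jura has odd length 7, so it cannot be 2-colored; at least 3 colors are needed.
3 colors suffice: color 1 → {Corve, Brill, Holt}; color 2 → {Gale, Kell, Jura}; color 3 → {Ness}. Every pair that conflicts lands in different colors.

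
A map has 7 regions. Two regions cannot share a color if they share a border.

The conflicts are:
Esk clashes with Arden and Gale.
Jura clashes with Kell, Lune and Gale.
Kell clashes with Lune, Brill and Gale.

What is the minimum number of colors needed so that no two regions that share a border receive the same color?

3

Jura, Kell, Lune pairwise conflict, so at least 3 colors are needed.
A valid assignment using 3 colors: Esk=1, Jura=3, Kell=1, Arden=2, Lune=2, Brill=2, Gale=2. No two conflicting regions share a color.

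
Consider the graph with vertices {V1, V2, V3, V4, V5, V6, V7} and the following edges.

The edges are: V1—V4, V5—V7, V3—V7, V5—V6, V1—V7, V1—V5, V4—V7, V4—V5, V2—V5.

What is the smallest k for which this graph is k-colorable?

V1, V4, V5, V7 are pairwise adjacent (a clique of size 4), so at least 4 colors are needed.
A valid assignment using 4 colors: V1=green, V2=blue, V3=red, V4=yellow, V5=red, V6=blue, V7=blue. Every edge joins two different colors.

4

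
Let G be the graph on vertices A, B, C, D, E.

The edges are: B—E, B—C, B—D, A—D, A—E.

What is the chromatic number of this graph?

B and E are adjacent, so at least 2 colors are needed.
2 colors suffice: A=1, B=1, C=2, D=2, E=2. Every edge joins two different colors.

2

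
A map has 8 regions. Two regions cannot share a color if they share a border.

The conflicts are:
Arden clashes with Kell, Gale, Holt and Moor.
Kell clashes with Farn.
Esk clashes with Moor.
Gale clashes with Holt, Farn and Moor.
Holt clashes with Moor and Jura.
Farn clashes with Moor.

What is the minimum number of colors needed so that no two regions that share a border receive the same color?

Arden, Gale, Holt, Moor pairwise conflict, so at least 4 colors are needed.
4 colors suffice: color 1 → {Kell, Moor, Jura}; color 2 → {Esk, Gale}; color 3 → {Arden, Farn}; color 4 → {Holt}. Each listed conflict is separated.

4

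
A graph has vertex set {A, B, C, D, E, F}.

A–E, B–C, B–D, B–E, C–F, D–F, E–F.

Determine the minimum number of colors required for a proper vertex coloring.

C and F are adjacent, so at least 2 colors are needed.
A valid assignment using 2 colors: A=1, B=1, C=2, D=2, E=2, F=1. Each edge has distinct colors on its endpoints.

2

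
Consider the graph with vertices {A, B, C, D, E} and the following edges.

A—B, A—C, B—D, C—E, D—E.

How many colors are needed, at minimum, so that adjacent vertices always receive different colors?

The cycle E-C-A-B-D-E has odd length 5, so it cannot be 2-colored; at least 3 colors are needed.
A valid assignment using 3 colors: A=1, B=2, C=2, D=1, E=3. Every edge joins two different colors.

3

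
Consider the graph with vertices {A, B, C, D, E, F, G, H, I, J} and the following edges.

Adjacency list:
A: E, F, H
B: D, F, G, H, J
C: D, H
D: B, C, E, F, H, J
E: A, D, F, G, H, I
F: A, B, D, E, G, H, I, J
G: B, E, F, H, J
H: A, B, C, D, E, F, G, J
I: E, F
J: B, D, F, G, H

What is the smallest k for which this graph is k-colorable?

5

B, F, G, H, J form a clique, so at least 5 colors are needed.
One proper 5-coloring: A=3, B=4, C=2, D=3, E=4, F=2, G=3, H=1, I=1, J=5. No two adjacent vertices share a color.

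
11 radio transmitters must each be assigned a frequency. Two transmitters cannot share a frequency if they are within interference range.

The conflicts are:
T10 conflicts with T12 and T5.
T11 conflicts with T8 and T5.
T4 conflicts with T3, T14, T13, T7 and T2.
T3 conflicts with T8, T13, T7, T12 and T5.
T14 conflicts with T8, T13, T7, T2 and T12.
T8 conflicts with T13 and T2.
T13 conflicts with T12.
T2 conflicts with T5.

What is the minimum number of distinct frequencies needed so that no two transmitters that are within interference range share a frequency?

3

T3, T13, T12 all conflict with each other, so at least 3 frequencies are needed.
3 frequencies suffice: frequency 1 → {T10, T11, T3, T14}; frequency 2 → {T13, T7, T2}; frequency 3 → {T4, T8, T12, T5}. Every pair that conflicts lands in different frequencies.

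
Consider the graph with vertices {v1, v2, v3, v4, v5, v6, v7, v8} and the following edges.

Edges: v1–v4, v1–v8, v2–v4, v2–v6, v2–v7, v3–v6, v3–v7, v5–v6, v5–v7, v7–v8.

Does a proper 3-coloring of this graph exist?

Yes

The chromatic number is 3. The cycle v4-v1-v8-v7-v2-v4 has odd length 5, so it cannot be 2-colored; at least 3 colors are needed.
3 colors suffice: color 1 → {v4, v6, v7}; color 2 → {v2, v3, v5, v8}; color 3 → {v1}.
That is already a proper 3-coloring.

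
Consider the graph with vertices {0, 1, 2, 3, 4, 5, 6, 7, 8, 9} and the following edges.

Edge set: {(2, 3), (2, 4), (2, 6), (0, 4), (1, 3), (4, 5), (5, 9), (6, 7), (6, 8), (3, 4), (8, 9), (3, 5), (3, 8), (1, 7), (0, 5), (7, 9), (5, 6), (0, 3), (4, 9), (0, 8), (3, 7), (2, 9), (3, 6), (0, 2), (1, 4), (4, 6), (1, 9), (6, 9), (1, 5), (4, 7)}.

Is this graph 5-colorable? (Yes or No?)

Yes

The chromatic number is 4. 3, 4, 6, 7 form a clique, so at least 4 colors are needed.
4 colors suffice: color red → {4, 8}; color blue → {3, 9}; color green → {0, 1, 6}; color yellow → {2, 5, 7}.
Since 5 ≥ 4, a proper 5-coloring certainly exists.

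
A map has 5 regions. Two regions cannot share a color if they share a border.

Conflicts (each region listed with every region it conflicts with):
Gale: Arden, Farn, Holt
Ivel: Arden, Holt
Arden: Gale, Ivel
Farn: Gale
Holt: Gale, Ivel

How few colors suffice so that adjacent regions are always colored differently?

Gale and Farn conflict, so at least 2 colors are needed.
2 colors suffice: color 1 → {Gale, Ivel}; color 2 → {Arden, Farn, Holt}. Each listed conflict is separated.

2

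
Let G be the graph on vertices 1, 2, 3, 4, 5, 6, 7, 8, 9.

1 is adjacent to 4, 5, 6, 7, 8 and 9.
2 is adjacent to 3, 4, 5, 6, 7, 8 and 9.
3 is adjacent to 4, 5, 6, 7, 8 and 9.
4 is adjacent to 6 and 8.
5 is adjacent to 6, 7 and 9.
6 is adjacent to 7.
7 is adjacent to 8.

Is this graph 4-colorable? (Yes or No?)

No

2, 3, 5, 6, 7 form a clique, so at least 5 colors are needed.
So 4 colors are not enough.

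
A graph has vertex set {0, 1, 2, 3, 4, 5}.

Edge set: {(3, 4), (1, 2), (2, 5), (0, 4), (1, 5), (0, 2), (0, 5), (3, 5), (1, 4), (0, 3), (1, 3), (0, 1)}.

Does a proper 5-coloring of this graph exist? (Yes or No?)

Yes

The chromatic number is 4. 0, 1, 3, 4 form a clique, so at least 4 colors are needed.
A valid assignment using 4 colors: 0=a, 1=b, 2=c, 3=c, 4=d, 5=d.
Since 5 ≥ 4, a proper 5-coloring certainly exists.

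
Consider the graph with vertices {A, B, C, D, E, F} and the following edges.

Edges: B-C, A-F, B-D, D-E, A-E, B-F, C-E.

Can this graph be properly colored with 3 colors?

Yes

The chromatic number is 3. The cycle A-F-B-D-E-A has odd length 5, so it cannot be 2-colored; at least 3 colors are needed.
3 colors suffice: color red → {B, E}; color blue → {C, D, F}; color green → {A}.
That is already a proper 3-coloring.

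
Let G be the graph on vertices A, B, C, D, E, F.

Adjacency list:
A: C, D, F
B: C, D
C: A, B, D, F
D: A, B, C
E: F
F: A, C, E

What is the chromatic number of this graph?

3

B, C, D are mutually adjacent, so at least 3 colors are needed.
3 colors suffice: color red → {C, E}; color blue → {D, F}; color green → {A, B}. Each edge has distinct colors on its endpoints.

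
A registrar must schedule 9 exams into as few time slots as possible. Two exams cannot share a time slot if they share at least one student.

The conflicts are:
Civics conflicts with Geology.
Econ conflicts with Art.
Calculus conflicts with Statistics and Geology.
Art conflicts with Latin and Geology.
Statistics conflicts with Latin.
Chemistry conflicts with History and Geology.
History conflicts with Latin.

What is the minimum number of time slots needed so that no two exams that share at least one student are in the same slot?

3

The cycle Art-Geology-Chemistry-History-Latin-Art has odd length 5, so it cannot be 2-colored; at least 3 time slots are needed.
3 time slots suffice: time slot 1 → {Econ, Latin, Geology}; time slot 2 → {Civics, Calculus, Art, Chemistry}; time slot 3 → {Statistics, History}. Every pair that conflicts lands in different time slots.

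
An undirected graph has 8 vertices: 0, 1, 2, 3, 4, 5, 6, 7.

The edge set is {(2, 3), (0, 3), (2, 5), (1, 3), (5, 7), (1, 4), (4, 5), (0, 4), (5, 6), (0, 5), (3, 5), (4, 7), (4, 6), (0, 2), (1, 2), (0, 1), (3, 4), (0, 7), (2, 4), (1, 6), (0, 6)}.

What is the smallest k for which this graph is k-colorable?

5

0, 2, 3, 4, 5 are pairwise adjacent (a clique of size 5), so at least 5 colors are needed.
A valid assignment using 5 colors: 0=a, 1=c, 2=e, 3=d, 4=b, 5=c, 6=d, 7=d. Every edge joins two different colors.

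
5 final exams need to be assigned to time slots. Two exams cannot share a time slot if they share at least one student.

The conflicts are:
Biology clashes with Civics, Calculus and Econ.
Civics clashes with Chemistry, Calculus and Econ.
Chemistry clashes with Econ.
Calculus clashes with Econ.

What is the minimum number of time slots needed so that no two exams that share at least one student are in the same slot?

4

Biology, Civics, Calculus, Econ are mutually in conflict, so at least 4 time slots are needed.
4 time slots suffice: time slot 1 → {Civics}; time slot 2 → {Econ}; time slot 3 → {Biology, Chemistry}; time slot 4 → {Calculus}. Every pair that conflicts lands in different time slots.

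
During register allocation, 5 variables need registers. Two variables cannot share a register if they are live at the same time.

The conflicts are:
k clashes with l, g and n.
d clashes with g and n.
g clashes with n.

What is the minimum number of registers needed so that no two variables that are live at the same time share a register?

3

d, g, n all conflict with each other, so at least 3 registers are needed.
Using 3 registers: k=3, l=1, d=3, g=2, n=1. No two conflicting variables share a register.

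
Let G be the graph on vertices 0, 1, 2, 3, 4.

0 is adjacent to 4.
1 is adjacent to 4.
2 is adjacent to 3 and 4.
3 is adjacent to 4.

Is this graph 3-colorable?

Yes

The chromatic number is 3. 2, 3, 4 form a triangle, so at least 3 colors are needed.
A valid assignment using 3 colors: 0=blue, 1=blue, 2=green, 3=blue, 4=red.
That is already a proper 3-coloring.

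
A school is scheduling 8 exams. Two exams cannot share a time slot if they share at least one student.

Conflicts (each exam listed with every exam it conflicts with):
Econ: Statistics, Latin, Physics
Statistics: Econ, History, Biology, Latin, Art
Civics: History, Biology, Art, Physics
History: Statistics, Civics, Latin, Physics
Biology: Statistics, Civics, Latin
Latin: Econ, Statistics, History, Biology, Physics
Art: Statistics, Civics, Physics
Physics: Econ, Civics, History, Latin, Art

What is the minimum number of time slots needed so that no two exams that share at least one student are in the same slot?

3

Econ, Statistics, Latin are mutually in conflict, so at least 3 time slots are needed.
3 time slots suffice: time slot 1 → {Civics, Latin}; time slot 2 → {Statistics, Physics}; time slot 3 → {Econ, History, Biology, Art}. No two conflicting exams share a time slot.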